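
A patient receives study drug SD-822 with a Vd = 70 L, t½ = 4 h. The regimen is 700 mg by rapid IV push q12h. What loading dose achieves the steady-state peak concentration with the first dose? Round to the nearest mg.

f = (1/2)^(12/4) ≈ 0.125000; accumulation ratio R = 1/(1−f) ≈ 1.14286.
Loading dose to hit Cmax,ss on first dose: D_load = D_maint·R ≈ 700 × 1.14286 ≈ 800.00 mg.

800 mg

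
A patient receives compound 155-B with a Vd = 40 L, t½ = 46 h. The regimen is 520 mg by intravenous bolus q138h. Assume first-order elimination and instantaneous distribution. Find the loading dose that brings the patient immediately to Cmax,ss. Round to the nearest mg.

594 mg

f = (1/2)^(138/46) ≈ 0.125000; accumulation ratio R = 1/(1−f) ≈ 1.14286.
Loading dose to hit Cmax,ss on first dose: D_load = D_maint·R ≈ 520 × 1.14286 ≈ 594.29 mg.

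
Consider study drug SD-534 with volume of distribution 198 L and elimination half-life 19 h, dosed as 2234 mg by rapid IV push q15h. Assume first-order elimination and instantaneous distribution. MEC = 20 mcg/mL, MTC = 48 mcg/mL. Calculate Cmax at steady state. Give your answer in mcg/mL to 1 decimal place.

Over one 15-h interval, 15/19 ≈ 0.78947 half-lives elapse, leaving f ≈ 0.5786 of each dose.
At steady state, accumulation factor R = 1/(1 − e^(−kτ)) ≈ 2.3730.
Each bolus raises the concentration by D/Vd = 2234/198 ≈ 11.283 mcg/mL.
Cmax,ss = C₀/(1 − f) ≈ 11.283/0.4214 ≈ 26.775 mcg/mL.
Peak 26.8 mcg/mL vs MTC 48 mcg/mL: below toxic threshold.

26.8 mcg/mL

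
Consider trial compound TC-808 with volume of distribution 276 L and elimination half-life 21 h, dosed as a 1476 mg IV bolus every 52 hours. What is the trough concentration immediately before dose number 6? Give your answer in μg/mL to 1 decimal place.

1.2 μg/mL

f = (1/2)^(τ/t½) = (1/2)^(52/21) ≈ 0.1797.
C₀ = D/Vd = 1476/276 ≈ 5.348 μg/mL.
Before the 6th dose, 5 doses have been given. Superposition: Cmin = C₀·(f + f² + … + f^5).
≈ 5.348 × (0.1797 + 0.0323 + 0.0058 + 0.0010 + 0.0002) ≈ 5.348 × 0.2190 ≈ 1.171 μg/mL.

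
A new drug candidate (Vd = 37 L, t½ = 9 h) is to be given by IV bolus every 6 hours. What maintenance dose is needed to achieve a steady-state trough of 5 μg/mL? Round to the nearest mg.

τ/t½ = 6/9 ≈ 0.66667, so f = (1/2)^(6/9) ≈ 0.629961.
Cmin,ss = (D/Vd)·f/(1−f), so D = Cmin,ss·Vd·(1−f)/f.
D = 5 × 37 × (1−f)/f ≈ 5 × 37 × 0.58740 ≈ 108.67 mg.

109 mg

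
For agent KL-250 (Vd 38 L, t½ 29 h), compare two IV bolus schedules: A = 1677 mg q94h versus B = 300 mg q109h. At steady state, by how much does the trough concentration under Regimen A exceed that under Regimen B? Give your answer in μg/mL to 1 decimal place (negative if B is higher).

Regimen A: f = (1/2)^(94/29) ≈ 0.1057; Cmin,ss = (1677/38)·f/(1−f) ≈ 5.216 μg/mL.
Regimen B: f = (1/2)^(109/29) ≈ 0.0739; Cmin,ss = (300/38)·f/(1−f) ≈ 0.630 μg/mL.
Difference ≈ 5.216 − 0.630 ≈ 4.586 μg/mL.

4.6 μg/mL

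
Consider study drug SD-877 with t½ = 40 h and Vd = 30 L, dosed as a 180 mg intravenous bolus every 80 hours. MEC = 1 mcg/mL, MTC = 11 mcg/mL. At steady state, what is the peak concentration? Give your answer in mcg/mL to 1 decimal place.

8.0 mcg/mL

τ = 80 h = 2 half-lives, so f = (1/2)^2 = 0.25.
At steady state, R = 1/(1 − 0.25) = 4/3.
Single-dose peak C₀ = D/Vd = 180/30 = 6 mcg/mL.
Steady-state peak Cmax,ss = C₀·R = 6 × 4/3 ≈ 8.000 mcg/mL.
Peak 8.0 mcg/mL vs MTC 11 mcg/mL: below toxic threshold.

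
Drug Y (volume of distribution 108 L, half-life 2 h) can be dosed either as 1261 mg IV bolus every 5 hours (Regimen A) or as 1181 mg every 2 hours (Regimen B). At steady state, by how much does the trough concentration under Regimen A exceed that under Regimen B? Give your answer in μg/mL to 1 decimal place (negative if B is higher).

-8.4 μg/mL

Regimen A: f = (1/2)^(5/2) ≈ 0.1768; Cmin,ss = (1261/108)·f/(1−f) ≈ 2.508 μg/mL.
Regimen B: f = (1/2)^(2/2) ≈ 0.5000; Cmin,ss = (1181/108)·f/(1−f) ≈ 10.935 μg/mL.
Difference ≈ 2.508 − 10.935 ≈ -8.427 μg/mL.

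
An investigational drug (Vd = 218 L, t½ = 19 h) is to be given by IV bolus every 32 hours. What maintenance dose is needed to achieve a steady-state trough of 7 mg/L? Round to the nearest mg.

3378 mg

τ/t½ = 32/19 ≈ 1.6842, so f = (1/2)^(32/19) ≈ 0.311173.
Cmin,ss = (D/Vd)·f/(1−f), so D = Cmin,ss·Vd·(1−f)/f.
D = 7 × 218 × (1−f)/f ≈ 7 × 218 × 2.21365 ≈ 3378.03 mg.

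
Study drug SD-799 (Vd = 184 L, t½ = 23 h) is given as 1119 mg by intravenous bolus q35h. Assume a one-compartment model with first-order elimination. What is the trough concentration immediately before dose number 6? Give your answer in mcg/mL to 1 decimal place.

3.2 mcg/mL

f = (1/2)^(τ/t½) = (1/2)^(35/23) ≈ 0.3483.
C₀ = D/Vd = 1119/184 ≈ 6.082 mcg/mL.
Before the 6th dose, 5 doses have been given. Superposition: Cmin = C₀·(f + f² + … + f^5).
≈ 6.082 × (0.3483 + 0.1213 + 0.0423 + 0.0147 + 0.0051) ≈ 6.082 × 0.5317 ≈ 3.234 mcg/mL.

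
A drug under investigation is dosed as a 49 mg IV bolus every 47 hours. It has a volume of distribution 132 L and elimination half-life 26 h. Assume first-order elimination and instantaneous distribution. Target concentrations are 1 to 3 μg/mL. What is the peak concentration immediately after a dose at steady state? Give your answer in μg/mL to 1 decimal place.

k = ln2/t½ = ln2/26 ≈ 0.026660 h⁻¹; fraction remaining f = e^(−kτ) = e^(−0.026660×47) ≈ 0.2856.
At steady state, accumulation factor R = 1/(1 − e^(−kτ)) ≈ 1.3998.
Single-dose peak C₀ = D/Vd = 49/132 ≈ 0.371 μg/mL.
Cmax,ss = C₀/(1 − f) ≈ 0.371/0.7144 ≈ 0.519 μg/mL.
Peak 0.5 μg/mL vs MTC 3 μg/mL: below toxic threshold.

0.5 μg/mL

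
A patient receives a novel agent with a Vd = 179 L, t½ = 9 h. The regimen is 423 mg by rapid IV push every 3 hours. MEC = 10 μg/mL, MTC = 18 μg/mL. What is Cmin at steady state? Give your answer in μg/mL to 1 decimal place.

9.1 μg/mL

Over one 3-h interval, 3/9 ≈ 0.33333 half-lives elapse, leaving f ≈ 0.7937 of each dose.
Accumulation ratio R = 1/(1 − f) ≈ 1/0.2063 ≈ 4.8473.
Each bolus raises the concentration by D/Vd = 423/179 ≈ 2.363 μg/mL.
Steady-state peak Cmax,ss = C₀·R ≈ 2.363 × 4.8473 ≈ 11.454 μg/mL.
One interval later, Cmin,ss = Cmax,ss·e^(−kτ) ≈ 11.454 × 0.7937 ≈ 9.091 μg/mL.
Trough 9.1 μg/mL vs MEC 10 μg/mL: subtherapeutic.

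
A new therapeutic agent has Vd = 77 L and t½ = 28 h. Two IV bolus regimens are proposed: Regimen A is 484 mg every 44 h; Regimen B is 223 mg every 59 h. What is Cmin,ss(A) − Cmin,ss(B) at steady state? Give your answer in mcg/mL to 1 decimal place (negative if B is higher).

Regimen A: f = (1/2)^(44/28) ≈ 0.3365; Cmin,ss = (484/77)·f/(1−f) ≈ 3.188 mcg/mL.
Regimen B: f = (1/2)^(59/28) ≈ 0.2321; Cmin,ss = (223/77)·f/(1−f) ≈ 0.875 mcg/mL.
Difference ≈ 3.188 − 0.875 ≈ 2.313 mcg/mL.

2.3 mcg/mL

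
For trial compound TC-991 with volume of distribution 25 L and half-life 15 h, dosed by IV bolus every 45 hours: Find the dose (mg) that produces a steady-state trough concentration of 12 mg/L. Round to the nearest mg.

τ/t½ = 45/15 ≈ 3, so f = (1/2)^(45/15) ≈ 0.125000.
Cmin,ss = (D/Vd)·f/(1−f), so D = Cmin,ss·Vd·(1−f)/f.
D = 12 × 25 × (1−f)/f ≈ 12 × 25 × 7.00000 ≈ 2100.00 mg.

2100 mg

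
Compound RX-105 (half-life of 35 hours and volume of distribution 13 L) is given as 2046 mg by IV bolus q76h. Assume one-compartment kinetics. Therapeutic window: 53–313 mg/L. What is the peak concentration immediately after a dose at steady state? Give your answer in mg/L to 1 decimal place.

202.3 mg/L

τ/t½ = 76/35 ≈ 2.1714, so fraction remaining f = (1/2)^(76/35) ≈ 0.2220.
Accumulation ratio R = 1/(1 − f) ≈ 1/0.7780 ≈ 1.2853.
Each bolus raises the concentration by D/Vd = 2046/13 ≈ 157.385 mg/L.
Steady-state peak Cmax,ss = C₀·R ≈ 157.385 × 1.2853 ≈ 202.287 mg/L.
Peak 202.3 mg/L vs MTC 313 mg/L: below toxic threshold.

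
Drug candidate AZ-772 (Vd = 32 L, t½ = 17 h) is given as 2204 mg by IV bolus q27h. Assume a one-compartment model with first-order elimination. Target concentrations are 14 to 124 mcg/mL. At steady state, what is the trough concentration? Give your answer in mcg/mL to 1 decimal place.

k = ln2/t½ = ln2/17 ≈ 0.040773 h⁻¹; fraction remaining f = e^(−kτ) = e^(−0.040773×27) ≈ 0.3326.
Accumulation ratio R = 1/(1 − f) ≈ 1/0.6674 ≈ 1.4984.
Single-dose peak C₀ = D/Vd = 2204/32 ≈ 68.875 mcg/mL.
Cmax,ss = C₀/(1 − f) ≈ 68.875/0.6674 ≈ 103.199 mcg/mL.
Steady-state trough Cmin,ss = Cmax,ss·f ≈ 103.199 × 0.3326 ≈ 34.324 mcg/mL.
Trough 34.3 mcg/mL vs MEC 14 mcg/mL: adequate.

34.3 mcg/mL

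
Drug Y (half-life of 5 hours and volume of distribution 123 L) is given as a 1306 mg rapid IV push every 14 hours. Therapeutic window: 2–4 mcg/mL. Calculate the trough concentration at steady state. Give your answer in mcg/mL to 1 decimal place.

Over one 14-h interval, 14/5 ≈ 2.8 half-lives elapse, leaving f ≈ 0.1436 of each dose.
At steady state, accumulation factor R = 1/(1 − e^(−kτ)) ≈ 1.1677.
Each bolus raises the concentration by D/Vd = 1306/123 ≈ 10.618 mcg/mL.
Cmax,ss = C₀/(1 − f) ≈ 10.618/0.8564 ≈ 12.398 mcg/mL.
One interval later, Cmin,ss = Cmax,ss·e^(−kτ) ≈ 12.398 × 0.1436 ≈ 1.780 mcg/mL.
Trough 1.8 mcg/mL vs MEC 2 mcg/mL: subtherapeutic.

1.8 mcg/mL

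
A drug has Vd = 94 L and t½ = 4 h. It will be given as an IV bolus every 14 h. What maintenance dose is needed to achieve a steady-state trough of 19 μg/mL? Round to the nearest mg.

τ/t½ = 14/4 ≈ 3.5, so f = (1/2)^(14/4) ≈ 0.088388.
Cmin,ss = (D/Vd)·f/(1−f), so D = Cmin,ss·Vd·(1−f)/f.
D = 19 × 94 × (1−f)/f ≈ 19 × 94 × 10.31375 ≈ 18420.36 mg.

18420 mg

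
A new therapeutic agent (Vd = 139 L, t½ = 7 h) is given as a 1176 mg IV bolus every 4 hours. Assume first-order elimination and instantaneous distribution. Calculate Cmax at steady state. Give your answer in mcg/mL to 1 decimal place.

k = ln2/t½ = ln2/7 ≈ 0.099021 h⁻¹; fraction remaining f = e^(−kτ) = e^(−0.099021×4) ≈ 0.6730.
Accumulation ratio R = 1/(1 − f) ≈ 1/0.3270 ≈ 3.0581.
Single-dose peak C₀ = D/Vd = 1176/139 ≈ 8.460 mcg/mL.
Cmax,ss = C₀/(1 − f) ≈ 8.460/0.3270 ≈ 25.872 mcg/mL.

25.9 mcg/mL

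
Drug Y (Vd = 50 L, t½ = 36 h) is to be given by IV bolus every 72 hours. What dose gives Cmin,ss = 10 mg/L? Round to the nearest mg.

τ/t½ = 72/36 ≈ 2, so f = (1/2)^(72/36) ≈ 0.250000.
Cmin,ss = (D/Vd)·f/(1−f), so D = Cmin,ss·Vd·(1−f)/f.
D = 10 × 50 × (1−f)/f ≈ 10 × 50 × 3.00000 ≈ 1500.00 mg.

1500 mg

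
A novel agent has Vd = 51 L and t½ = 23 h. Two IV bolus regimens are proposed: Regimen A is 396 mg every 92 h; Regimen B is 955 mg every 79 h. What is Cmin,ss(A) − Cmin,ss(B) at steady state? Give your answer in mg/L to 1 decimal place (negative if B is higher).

-1.4 mg/L

Regimen A: f = (1/2)^(92/23) ≈ 0.0625; Cmin,ss = (396/51)·f/(1−f) ≈ 0.518 mg/L.
Regimen B: f = (1/2)^(79/23) ≈ 0.0925; Cmin,ss = (955/51)·f/(1−f) ≈ 1.909 mg/L.
Difference ≈ 0.518 − 1.909 ≈ -1.391 mg/L.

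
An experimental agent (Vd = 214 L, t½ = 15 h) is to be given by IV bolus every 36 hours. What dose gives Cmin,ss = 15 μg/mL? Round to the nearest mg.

13732 mg

τ/t½ = 36/15 ≈ 2.4, so f = (1/2)^(36/15) ≈ 0.189465.
Cmin,ss = (D/Vd)·f/(1−f), so D = Cmin,ss·Vd·(1−f)/f.
D = 15 × 214 × (1−f)/f ≈ 15 × 214 × 4.27802 ≈ 13732.44 mg.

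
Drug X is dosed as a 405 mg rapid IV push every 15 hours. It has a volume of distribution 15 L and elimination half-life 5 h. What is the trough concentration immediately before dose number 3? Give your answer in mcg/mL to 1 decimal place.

3.8 mcg/mL

f = (1/2)^(τ/t½) = (1/2)^(15/5) ≈ 0.1250.
C₀ = D/Vd = 405/15 ≈ 27.000 mcg/mL.
Before the 3rd dose, 2 doses have been given. Superposition: Cmin = C₀·(f + f²).
≈ 27.000 × (0.1250 + 0.0156) ≈ 27.000 × 0.1406 ≈ 3.796 mcg/mL.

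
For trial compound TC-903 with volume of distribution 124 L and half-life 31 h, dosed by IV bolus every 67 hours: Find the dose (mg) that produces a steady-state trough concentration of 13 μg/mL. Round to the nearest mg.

τ/t½ = 67/31 ≈ 2.1613, so f = (1/2)^(67/31) ≈ 0.223556.
Cmin,ss = (D/Vd)·f/(1−f), so D = Cmin,ss·Vd·(1−f)/f.
D = 13 × 124 × (1−f)/f ≈ 13 × 124 × 3.47315 ≈ 5598.72 mg.

5599 mg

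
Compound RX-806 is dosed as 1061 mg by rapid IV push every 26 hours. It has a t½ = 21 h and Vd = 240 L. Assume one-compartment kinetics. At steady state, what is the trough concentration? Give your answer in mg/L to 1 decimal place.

3.3 mg/L

k = ln2/t½ = ln2/21 ≈ 0.033007 h⁻¹; fraction remaining f = e^(−kτ) = e^(−0.033007×26) ≈ 0.4239.
Accumulation ratio R = 1/(1 − f) ≈ 1/0.5761 ≈ 1.7358.
Each bolus raises the concentration by D/Vd = 1061/240 ≈ 4.421 mg/L.
Steady-state peak Cmax,ss = C₀·R ≈ 4.421 × 1.7358 ≈ 7.674 mg/L.
Steady-state trough Cmin,ss = Cmax,ss·f ≈ 7.674 × 0.4239 ≈ 3.253 mg/L.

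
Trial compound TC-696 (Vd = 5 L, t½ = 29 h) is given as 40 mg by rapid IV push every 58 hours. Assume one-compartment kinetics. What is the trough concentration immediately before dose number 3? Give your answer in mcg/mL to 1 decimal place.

f = (1/2)^(τ/t½) = (1/2)^(58/29) ≈ 0.2500.
C₀ = D/Vd = 40/5 ≈ 8.000 mcg/mL.
Before the 3rd dose, 2 doses have been given. Superposition: Cmin = C₀·(f + f²).
≈ 8.000 × (0.2500 + 0.0625) ≈ 8.000 × 0.3125 ≈ 2.500 mcg/mL.

2.5 mcg/mL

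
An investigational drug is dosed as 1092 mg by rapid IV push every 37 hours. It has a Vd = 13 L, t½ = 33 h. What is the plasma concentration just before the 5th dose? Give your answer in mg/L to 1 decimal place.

68.3 mg/L

f = (1/2)^(τ/t½) = (1/2)^(37/33) ≈ 0.4597.
C₀ = D/Vd = 1092/13 ≈ 84.000 mg/L.
Before the 5th dose, 4 doses have been given. Superposition: Cmin = C₀·(f + f² + … + f^4).
≈ 84.000 × (0.4597 + 0.2113 + 0.0971 + 0.0447) ≈ 84.000 × 0.8128 ≈ 68.275 mg/L.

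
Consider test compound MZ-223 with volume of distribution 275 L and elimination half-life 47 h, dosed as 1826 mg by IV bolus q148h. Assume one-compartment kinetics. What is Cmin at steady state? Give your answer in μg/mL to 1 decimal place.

0.8 μg/mL

τ/t½ = 148/47 ≈ 3.1489, so fraction remaining f = (1/2)^(148/47) ≈ 0.1127.
At steady state, accumulation factor R = 1/(1 − e^(−kτ)) ≈ 1.1270.
Single-dose peak C₀ = D/Vd = 1826/275 ≈ 6.640 μg/mL.
Steady-state peak Cmax,ss = C₀·R ≈ 6.640 × 1.1270 ≈ 7.483 μg/mL.
Steady-state trough Cmin,ss = Cmax,ss·f ≈ 7.483 × 0.1127 ≈ 0.843 μg/mL.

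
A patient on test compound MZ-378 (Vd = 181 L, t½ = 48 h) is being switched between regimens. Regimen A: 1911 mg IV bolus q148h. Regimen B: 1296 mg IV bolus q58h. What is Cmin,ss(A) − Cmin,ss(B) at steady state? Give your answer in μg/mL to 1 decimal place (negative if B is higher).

-4.1 μg/mL

Regimen A: f = (1/2)^(148/48) ≈ 0.1180; Cmin,ss = (1911/181)·f/(1−f) ≈ 1.413 μg/mL.
Regimen B: f = (1/2)^(58/48) ≈ 0.4328; Cmin,ss = (1296/181)·f/(1−f) ≈ 5.464 μg/mL.
Difference ≈ 1.413 − 5.464 ≈ -4.051 μg/mL.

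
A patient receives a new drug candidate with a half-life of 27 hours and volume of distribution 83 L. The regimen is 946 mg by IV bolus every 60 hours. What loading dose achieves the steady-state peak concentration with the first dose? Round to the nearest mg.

f = (1/2)^(60/27) ≈ 0.214311; accumulation ratio R = 1/(1−f) ≈ 1.27277.
Loading dose to hit Cmax,ss on first dose: D_load = D_maint·R ≈ 946 × 1.27277 ≈ 1204.04 mg.

1204 mg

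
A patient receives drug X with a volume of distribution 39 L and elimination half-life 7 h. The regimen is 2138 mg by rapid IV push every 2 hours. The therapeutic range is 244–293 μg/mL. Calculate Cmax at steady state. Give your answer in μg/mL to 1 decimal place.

305.1 μg/mL

τ/t½ = 2/7 ≈ 0.28571, so fraction remaining f = (1/2)^(2/7) ≈ 0.8203.
At steady state, accumulation factor R = 1/(1 − e^(−kτ)) ≈ 5.5648.
Each bolus raises the concentration by D/Vd = 2138/39 ≈ 54.821 μg/mL.
Cmax,ss = C₀/(1 − f) ≈ 54.821/0.1797 ≈ 305.070 μg/mL.
Peak 305.1 μg/mL vs MTC 293 μg/mL: exceeds toxic threshold.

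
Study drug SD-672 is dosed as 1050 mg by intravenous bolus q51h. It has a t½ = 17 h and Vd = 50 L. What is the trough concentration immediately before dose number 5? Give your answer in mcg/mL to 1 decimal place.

f = (1/2)^(τ/t½) = (1/2)^(51/17) ≈ 0.1250.
C₀ = D/Vd = 1050/50 ≈ 21.000 mcg/mL.
Before the 5th dose, 4 doses have been given. Superposition: Cmin = C₀·(f + f² + … + f^4).
≈ 21.000 × (0.1250 + 0.0156 + 0.0020 + 0.0002) ≈ 21.000 × 0.1428 ≈ 2.999 mcg/mL.

3.0 mcg/mL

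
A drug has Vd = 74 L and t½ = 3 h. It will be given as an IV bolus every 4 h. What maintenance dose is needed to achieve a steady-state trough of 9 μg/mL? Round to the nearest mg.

1012 mg

τ/t½ = 4/3 ≈ 1.3333, so f = (1/2)^(4/3) ≈ 0.396850.
Cmin,ss = (D/Vd)·f/(1−f), so D = Cmin,ss·Vd·(1−f)/f.
D = 9 × 74 × (1−f)/f ≈ 9 × 74 × 1.51984 ≈ 1012.21 mg.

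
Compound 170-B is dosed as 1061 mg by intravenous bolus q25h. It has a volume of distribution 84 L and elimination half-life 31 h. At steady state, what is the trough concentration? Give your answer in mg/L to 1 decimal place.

Over one 25-h interval, 25/31 ≈ 0.80645 half-lives elapse, leaving f ≈ 0.5718 of each dose.
Each bolus raises the concentration by D/Vd = 1061/84 ≈ 12.631 mg/L.
Steady-state trough Cmin,ss = C₀·f/(1−f) ≈ 12.631 × 0.5718/0.4282 ≈ 16.867 mg/L.

16.9 mg/L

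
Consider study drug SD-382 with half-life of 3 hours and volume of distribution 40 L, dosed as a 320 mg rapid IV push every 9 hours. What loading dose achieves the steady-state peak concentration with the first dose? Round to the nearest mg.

366 mg

f = (1/2)^(9/3) ≈ 0.125000; accumulation ratio R = 1/(1−f) ≈ 1.14286.
Loading dose to hit Cmax,ss on first dose: D_load = D_maint·R ≈ 320 × 1.14286 ≈ 365.72 mg.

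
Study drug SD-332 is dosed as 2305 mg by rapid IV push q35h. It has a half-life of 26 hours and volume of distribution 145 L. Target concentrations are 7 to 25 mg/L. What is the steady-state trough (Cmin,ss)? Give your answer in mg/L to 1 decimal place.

10.3 mg/L

τ/t½ = 35/26 ≈ 1.3462, so fraction remaining f = (1/2)^(35/26) ≈ 0.3933.
Each bolus raises the concentration by D/Vd = 2305/145 ≈ 15.897 mg/L.
Steady-state trough Cmin,ss = C₀·f/(1−f) ≈ 15.897 × 0.3933/0.6067 ≈ 10.305 mg/L.
Trough 10.3 mg/L vs MEC 7 mg/L: adequate.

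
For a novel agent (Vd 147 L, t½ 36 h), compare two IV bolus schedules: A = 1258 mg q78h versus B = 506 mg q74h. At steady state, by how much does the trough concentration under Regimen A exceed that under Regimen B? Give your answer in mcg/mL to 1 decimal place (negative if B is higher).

Regimen A: f = (1/2)^(78/36) ≈ 0.2227; Cmin,ss = (1258/147)·f/(1−f) ≈ 2.452 mcg/mL.
Regimen B: f = (1/2)^(74/36) ≈ 0.2406; Cmin,ss = (506/147)·f/(1−f) ≈ 1.091 mcg/mL.
Difference ≈ 2.452 − 1.091 ≈ 1.361 mcg/mL.

1.4 mcg/mL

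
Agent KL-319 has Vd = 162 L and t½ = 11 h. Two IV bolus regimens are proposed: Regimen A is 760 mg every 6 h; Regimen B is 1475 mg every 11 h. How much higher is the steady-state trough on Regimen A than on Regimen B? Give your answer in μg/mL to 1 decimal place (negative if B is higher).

1.1 μg/mL

Regimen A: f = (1/2)^(6/11) ≈ 0.6852; Cmin,ss = (760/162)·f/(1−f) ≈ 10.211 μg/mL.
Regimen B: f = (1/2)^(11/11) ≈ 0.5000; Cmin,ss = (1475/162)·f/(1−f) ≈ 9.105 μg/mL.
Difference ≈ 10.211 − 9.105 ≈ 1.106 μg/mL.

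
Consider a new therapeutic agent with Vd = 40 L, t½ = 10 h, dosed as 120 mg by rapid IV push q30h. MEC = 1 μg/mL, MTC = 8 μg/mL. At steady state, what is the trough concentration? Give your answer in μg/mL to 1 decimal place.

0.4 μg/mL

The dosing interval is 3 half-lives, so f = 2^(−3) = 0.125.
Accumulation ratio R = 1/(1 − f) = 1/0.875 = 8/7.
Single-dose peak C₀ = D/Vd = 120/40 = 3 μg/mL.
Steady-state peak Cmax,ss = C₀·R = 3 × 8/7 ≈ 3.429 μg/mL.
Steady-state trough Cmin,ss = Cmax,ss·f ≈ 3.429 × 0.125 ≈ 0.429 μg/mL.
Trough 0.4 μg/mL vs MEC 1 μg/mL: subtherapeutic.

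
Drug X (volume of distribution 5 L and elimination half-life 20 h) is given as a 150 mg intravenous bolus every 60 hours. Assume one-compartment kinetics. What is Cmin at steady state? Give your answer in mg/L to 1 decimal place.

4.3 mg/L

The dosing interval is 3 half-lives, so f = 2^(−3) = 0.125.
At steady state, R = 1/(1 − 0.125) = 8/7.
Single-dose peak C₀ = D/Vd = 150/5 = 30 mg/L.
Steady-state peak Cmax,ss = C₀·R = 30 × 8/7 ≈ 34.286 mg/L.
Steady-state trough Cmin,ss = Cmax,ss·f ≈ 34.286 × 0.125 ≈ 4.286 mg/L.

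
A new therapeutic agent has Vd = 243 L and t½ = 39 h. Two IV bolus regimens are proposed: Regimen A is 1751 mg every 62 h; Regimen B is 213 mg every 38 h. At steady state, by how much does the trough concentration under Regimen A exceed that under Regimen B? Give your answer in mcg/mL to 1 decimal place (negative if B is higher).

Regimen A: f = (1/2)^(62/39) ≈ 0.3322; Cmin,ss = (1751/243)·f/(1−f) ≈ 3.585 mcg/mL.
Regimen B: f = (1/2)^(38/39) ≈ 0.5090; Cmin,ss = (213/243)·f/(1−f) ≈ 0.909 mcg/mL.
Difference ≈ 3.585 − 0.909 ≈ 2.676 mcg/mL.

2.7 mcg/mL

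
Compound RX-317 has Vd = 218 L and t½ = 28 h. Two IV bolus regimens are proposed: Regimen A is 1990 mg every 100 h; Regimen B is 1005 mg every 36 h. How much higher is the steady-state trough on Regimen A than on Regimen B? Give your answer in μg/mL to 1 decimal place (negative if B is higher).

Regimen A: f = (1/2)^(100/28) ≈ 0.0841; Cmin,ss = (1990/218)·f/(1−f) ≈ 0.838 μg/mL.
Regimen B: f = (1/2)^(36/28) ≈ 0.4102; Cmin,ss = (1005/218)·f/(1−f) ≈ 3.206 μg/mL.
Difference ≈ 0.838 − 3.206 ≈ -2.368 μg/mL.

-2.4 μg/mL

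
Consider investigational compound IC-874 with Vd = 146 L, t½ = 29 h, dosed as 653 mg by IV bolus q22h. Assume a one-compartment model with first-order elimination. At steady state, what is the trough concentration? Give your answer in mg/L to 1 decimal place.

6.5 mg/L

k = ln2/t½ = ln2/29 ≈ 0.023902 h⁻¹; fraction remaining f = e^(−kτ) = e^(−0.023902×22) ≈ 0.5911.
Accumulation ratio R = 1/(1 − f) ≈ 1/0.4089 ≈ 2.4456.
Single-dose peak C₀ = D/Vd = 653/146 ≈ 4.473 mg/L.
Steady-state peak Cmax,ss = C₀·R ≈ 4.473 × 2.4456 ≈ 10.939 mg/L.
Steady-state trough Cmin,ss = Cmax,ss·f ≈ 10.939 × 0.5911 ≈ 6.466 mg/L.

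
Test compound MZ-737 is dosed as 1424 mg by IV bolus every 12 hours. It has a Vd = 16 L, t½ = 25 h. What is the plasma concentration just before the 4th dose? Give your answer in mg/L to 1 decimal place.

142.4 mg/L

f = (1/2)^(τ/t½) = (1/2)^(12/25) ≈ 0.7170.
C₀ = D/Vd = 1424/16 ≈ 89.000 mg/L.
Before the 4th dose, 3 doses have been given. Superposition: Cmin = C₀·(f + f² + … + f^3).
≈ 89.000 × (0.7170 + 0.5141 + 0.3686) ≈ 89.000 × 1.5997 ≈ 142.373 mg/L.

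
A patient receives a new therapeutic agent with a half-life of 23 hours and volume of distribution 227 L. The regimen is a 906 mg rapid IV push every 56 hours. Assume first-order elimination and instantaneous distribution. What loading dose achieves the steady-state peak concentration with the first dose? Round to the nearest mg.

1112 mg

f = (1/2)^(56/23) ≈ 0.184951; accumulation ratio R = 1/(1−f) ≈ 1.22692.
Loading dose to hit Cmax,ss on first dose: D_load = D_maint·R ≈ 906 × 1.22692 ≈ 1111.59 mg.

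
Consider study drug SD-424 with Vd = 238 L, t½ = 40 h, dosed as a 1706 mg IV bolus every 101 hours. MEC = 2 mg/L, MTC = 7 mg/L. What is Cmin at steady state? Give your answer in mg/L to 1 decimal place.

τ/t½ = 101/40 ≈ 2.525, so fraction remaining f = (1/2)^(101/40) ≈ 0.1737.
At steady state, accumulation factor R = 1/(1 − e^(−kτ)) ≈ 1.2102.
Single-dose peak C₀ = D/Vd = 1706/238 ≈ 7.168 mg/L.
Cmax,ss = C₀/(1 − f) ≈ 7.168/0.8263 ≈ 8.675 mg/L.
Steady-state trough Cmin,ss = Cmax,ss·f ≈ 8.675 × 0.1737 ≈ 1.507 mg/L.
Trough 1.5 mg/L vs MEC 2 mg/L: subtherapeutic.

1.5 mg/L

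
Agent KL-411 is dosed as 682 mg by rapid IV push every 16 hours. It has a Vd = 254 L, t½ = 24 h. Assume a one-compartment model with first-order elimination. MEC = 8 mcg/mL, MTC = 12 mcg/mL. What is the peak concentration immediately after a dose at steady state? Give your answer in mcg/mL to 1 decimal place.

7.3 mcg/mL

k = ln2/t½ = ln2/24 ≈ 0.028881 h⁻¹; fraction remaining f = e^(−kτ) = e^(−0.028881×16) ≈ 0.6300.
Accumulation ratio R = 1/(1 − f) ≈ 1/0.3700 ≈ 2.7027.
Each bolus raises the concentration by D/Vd = 682/254 ≈ 2.685 mcg/mL.
Steady-state peak Cmax,ss = C₀·R ≈ 2.685 × 2.7027 ≈ 7.257 mcg/mL.
Peak 7.3 mcg/mL vs MTC 12 mcg/mL: below toxic threshold.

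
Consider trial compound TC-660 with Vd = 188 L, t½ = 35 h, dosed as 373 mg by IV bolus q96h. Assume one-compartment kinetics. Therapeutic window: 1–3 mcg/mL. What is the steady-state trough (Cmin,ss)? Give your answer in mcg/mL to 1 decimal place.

0.3 mcg/mL

τ/t½ = 96/35 ≈ 2.7429, so fraction remaining f = (1/2)^(96/35) ≈ 0.1494.
Single-dose peak C₀ = D/Vd = 373/188 ≈ 1.984 mcg/mL.
Steady-state trough Cmin,ss = C₀·f/(1−f) ≈ 1.984 × 0.1494/0.8506 ≈ 0.348 mcg/mL.
Trough 0.3 mcg/mL vs MEC 1 mcg/mL: subtherapeutic.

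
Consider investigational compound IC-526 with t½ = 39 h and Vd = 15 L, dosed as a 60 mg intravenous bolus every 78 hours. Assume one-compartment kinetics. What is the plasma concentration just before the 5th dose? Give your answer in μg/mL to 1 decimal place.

f = (1/2)^(τ/t½) = (1/2)^(78/39) ≈ 0.2500.
C₀ = D/Vd = 60/15 ≈ 4.000 μg/mL.
Before the 5th dose, 4 doses have been given. Superposition: Cmin = C₀·(f + f² + … + f^4).
≈ 4.000 × (0.2500 + 0.0625 + 0.0156 + 0.0039) ≈ 4.000 × 0.3320 ≈ 1.328 μg/mL.

1.3 μg/mL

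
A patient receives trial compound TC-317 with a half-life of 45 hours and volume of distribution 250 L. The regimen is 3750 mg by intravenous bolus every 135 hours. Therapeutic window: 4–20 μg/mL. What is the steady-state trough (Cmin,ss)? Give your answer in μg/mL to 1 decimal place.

2.1 μg/mL

τ = 135 h = 3 half-lives, so f = (1/2)^3 = 0.125.
Accumulation ratio R = 1/(1 − f) = 1/0.875 = 8/7.
Single-dose peak C₀ = D/Vd = 3750/250 = 15 μg/mL.
Steady-state peak Cmax,ss = C₀·R = 15 × 8/7 ≈ 17.143 μg/mL.
Steady-state trough Cmin,ss = Cmax,ss·f ≈ 17.143 × 0.125 ≈ 2.143 μg/mL.
Trough 2.1 μg/mL vs MEC 4 μg/mL: subtherapeutic.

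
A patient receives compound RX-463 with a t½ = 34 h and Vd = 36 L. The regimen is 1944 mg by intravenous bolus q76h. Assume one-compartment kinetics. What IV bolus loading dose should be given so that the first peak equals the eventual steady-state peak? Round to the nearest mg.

f = (1/2)^(76/34) ≈ 0.212378; accumulation ratio R = 1/(1−f) ≈ 1.26964.
Loading dose to hit Cmax,ss on first dose: D_load = D_maint·R ≈ 1944 × 1.26964 ≈ 2468.18 mg.

2468 mg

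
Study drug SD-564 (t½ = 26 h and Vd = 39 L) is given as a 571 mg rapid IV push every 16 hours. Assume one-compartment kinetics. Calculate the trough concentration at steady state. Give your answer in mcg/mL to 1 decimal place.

k = ln2/t½ = ln2/26 ≈ 0.026660 h⁻¹; fraction remaining f = e^(−kτ) = e^(−0.026660×16) ≈ 0.6528.
Accumulation ratio R = 1/(1 − f) ≈ 1/0.3472 ≈ 2.8802.
Single-dose peak C₀ = D/Vd = 571/39 ≈ 14.641 mcg/mL.
Cmax,ss = C₀/(1 − f) ≈ 14.641/0.3472 ≈ 42.169 mcg/mL.
Steady-state trough Cmin,ss = Cmax,ss·f ≈ 42.169 × 0.6528 ≈ 27.528 mcg/mL.

27.5 mcg/mL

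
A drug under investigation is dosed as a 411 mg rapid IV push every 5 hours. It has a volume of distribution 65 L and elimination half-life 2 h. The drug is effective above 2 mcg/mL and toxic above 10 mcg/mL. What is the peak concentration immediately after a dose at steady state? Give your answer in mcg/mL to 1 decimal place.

7.7 mcg/mL

k = ln2/t½ = ln2/2 ≈ 0.346574 h⁻¹; fraction remaining f = e^(−kτ) = e^(−0.346574×5) ≈ 0.1768.
Accumulation ratio R = 1/(1 − f) ≈ 1/0.8232 ≈ 1.2148.
Each bolus raises the concentration by D/Vd = 411/65 ≈ 6.323 mcg/mL.
Steady-state peak Cmax,ss = C₀·R ≈ 6.323 × 1.2148 ≈ 7.681 mcg/mL.
Peak 7.7 mcg/mL vs MTC 10 mcg/mL: below toxic threshold.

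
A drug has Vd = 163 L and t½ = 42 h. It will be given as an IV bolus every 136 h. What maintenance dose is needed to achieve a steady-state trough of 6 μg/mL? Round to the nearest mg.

8250 mg

τ/t½ = 136/42 ≈ 3.2381, so f = (1/2)^(136/42) ≈ 0.105983.
Cmin,ss = (D/Vd)·f/(1−f), so D = Cmin,ss·Vd·(1−f)/f.
D = 6 × 163 × (1−f)/f ≈ 6 × 163 × 8.43548 ≈ 8249.90 mg.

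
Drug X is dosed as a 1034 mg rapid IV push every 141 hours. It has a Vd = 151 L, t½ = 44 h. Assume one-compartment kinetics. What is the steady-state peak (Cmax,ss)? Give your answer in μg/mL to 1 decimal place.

7.7 μg/mL

Over one 141-h interval, 141/44 ≈ 3.2045 half-lives elapse, leaving f ≈ 0.1085 of each dose.
At steady state, accumulation factor R = 1/(1 − e^(−kτ)) ≈ 1.1217.
Each bolus raises the concentration by D/Vd = 1034/151 ≈ 6.848 μg/mL.
Cmax,ss = C₀/(1 − f) ≈ 6.848/0.8915 ≈ 7.681 μg/mL.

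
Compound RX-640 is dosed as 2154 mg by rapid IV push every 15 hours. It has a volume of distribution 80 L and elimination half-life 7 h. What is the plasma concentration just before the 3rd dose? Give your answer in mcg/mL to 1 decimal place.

7.5 mcg/mL

f = (1/2)^(τ/t½) = (1/2)^(15/7) ≈ 0.2264.
C₀ = D/Vd = 2154/80 ≈ 26.925 mcg/mL.
Before the 3rd dose, 2 doses have been given. Superposition: Cmin = C₀·(f + f²).
≈ 26.925 × (0.2264 + 0.0513) ≈ 26.925 × 0.2777 ≈ 7.477 mcg/mL.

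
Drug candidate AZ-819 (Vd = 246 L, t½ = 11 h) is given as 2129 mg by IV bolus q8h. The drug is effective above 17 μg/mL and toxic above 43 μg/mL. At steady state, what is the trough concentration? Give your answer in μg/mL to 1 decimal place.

Over one 8-h interval, 8/11 ≈ 0.72727 half-lives elapse, leaving f ≈ 0.6040 of each dose.
At steady state, accumulation factor R = 1/(1 − e^(−kτ)) ≈ 2.5253.
Single-dose peak C₀ = D/Vd = 2129/246 ≈ 8.654 μg/mL.
Cmax,ss = C₀/(1 − f) ≈ 8.654/0.3960 ≈ 21.854 μg/mL.
Steady-state trough Cmin,ss = Cmax,ss·f ≈ 21.854 × 0.6040 ≈ 13.200 μg/mL.
Trough 13.2 μg/mL vs MEC 17 μg/mL: subtherapeutic.

13.2 μg/mL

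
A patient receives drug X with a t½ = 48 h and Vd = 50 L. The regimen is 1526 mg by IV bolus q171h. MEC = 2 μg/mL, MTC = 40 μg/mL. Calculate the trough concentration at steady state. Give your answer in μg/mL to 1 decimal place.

Over one 171-h interval, 171/48 ≈ 3.5625 half-lives elapse, leaving f ≈ 0.0846 of each dose.
Single-dose peak C₀ = D/Vd = 1526/50 ≈ 30.520 μg/mL.
Steady-state trough Cmin,ss = C₀·f/(1−f) ≈ 30.520 × 0.0846/0.9154 ≈ 2.821 μg/mL.
Trough 2.8 μg/mL vs MEC 2 μg/mL: adequate.

2.8 μg/mL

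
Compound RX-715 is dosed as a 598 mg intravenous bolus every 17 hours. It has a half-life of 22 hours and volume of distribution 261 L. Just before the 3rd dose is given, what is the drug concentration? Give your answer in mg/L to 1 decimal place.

2.1 mg/L

f = (1/2)^(τ/t½) = (1/2)^(17/22) ≈ 0.5853.
C₀ = D/Vd = 598/261 ≈ 2.291 mg/L.
Before the 3rd dose, 2 doses have been given. Superposition: Cmin = C₀·(f + f²).
≈ 2.291 × (0.5853 + 0.3426) ≈ 2.291 × 0.9279 ≈ 2.126 mg/L.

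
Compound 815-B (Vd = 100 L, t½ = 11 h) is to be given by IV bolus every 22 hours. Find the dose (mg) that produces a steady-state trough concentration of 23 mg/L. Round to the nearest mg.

6900 mg

τ/t½ = 22/11 ≈ 2, so f = (1/2)^(22/11) ≈ 0.250000.
Cmin,ss = (D/Vd)·f/(1−f), so D = Cmin,ss·Vd·(1−f)/f.
D = 23 × 100 × (1−f)/f ≈ 23 × 100 × 3.00000 ≈ 6900.00 mg.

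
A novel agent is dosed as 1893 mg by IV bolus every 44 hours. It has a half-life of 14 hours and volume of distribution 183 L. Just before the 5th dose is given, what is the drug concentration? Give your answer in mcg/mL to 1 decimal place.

f = (1/2)^(τ/t½) = (1/2)^(44/14) ≈ 0.1132.
C₀ = D/Vd = 1893/183 ≈ 10.344 mcg/mL.
Before the 5th dose, 4 doses have been given. Superposition: Cmin = C₀·(f + f² + … + f^4).
≈ 10.344 × (0.1132 + 0.0128 + 0.0015 + 0.0002) ≈ 10.344 × 0.1277 ≈ 1.321 mcg/mL.

1.3 mcg/mL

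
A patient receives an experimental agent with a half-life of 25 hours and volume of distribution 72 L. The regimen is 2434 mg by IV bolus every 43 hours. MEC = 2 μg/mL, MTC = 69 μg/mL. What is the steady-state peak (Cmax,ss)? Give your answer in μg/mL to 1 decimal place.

48.5 μg/mL

τ/t½ = 43/25 ≈ 1.72, so fraction remaining f = (1/2)^(43/25) ≈ 0.3035.
At steady state, accumulation factor R = 1/(1 − e^(−kτ)) ≈ 1.4358.
Each bolus raises the concentration by D/Vd = 2434/72 ≈ 33.806 μg/mL.
Cmax,ss = C₀/(1 − f) ≈ 33.806/0.6965 ≈ 48.537 μg/mL.
Peak 48.5 μg/mL vs MTC 69 μg/mL: below toxic threshold.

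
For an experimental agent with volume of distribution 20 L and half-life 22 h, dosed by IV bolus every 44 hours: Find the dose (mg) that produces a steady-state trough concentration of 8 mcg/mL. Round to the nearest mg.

480 mg

τ/t½ = 44/22 ≈ 2, so f = (1/2)^(44/22) ≈ 0.250000.
Cmin,ss = (D/Vd)·f/(1−f), so D = Cmin,ss·Vd·(1−f)/f.
D = 8 × 20 × (1−f)/f ≈ 8 × 20 × 3.00000 ≈ 480.00 mg.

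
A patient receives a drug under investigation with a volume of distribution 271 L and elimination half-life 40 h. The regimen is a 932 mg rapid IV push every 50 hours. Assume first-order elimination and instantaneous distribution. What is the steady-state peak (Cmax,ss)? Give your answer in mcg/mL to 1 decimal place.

5.9 mcg/mL

τ/t½ = 50/40 ≈ 1.25, so fraction remaining f = (1/2)^(50/40) ≈ 0.4204.
At steady state, accumulation factor R = 1/(1 − e^(−kτ)) ≈ 1.7253.
Each bolus raises the concentration by D/Vd = 932/271 ≈ 3.439 mcg/mL.
Steady-state peak Cmax,ss = C₀·R ≈ 3.439 × 1.7253 ≈ 5.933 mcg/mL.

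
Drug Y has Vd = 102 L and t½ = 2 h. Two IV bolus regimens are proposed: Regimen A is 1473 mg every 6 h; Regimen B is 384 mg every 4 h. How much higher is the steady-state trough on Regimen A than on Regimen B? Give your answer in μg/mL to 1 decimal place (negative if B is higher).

0.8 μg/mL

Regimen A: f = (1/2)^(6/2) ≈ 0.1250; Cmin,ss = (1473/102)·f/(1−f) ≈ 2.063 μg/mL.
Regimen B: f = (1/2)^(4/2) ≈ 0.2500; Cmin,ss = (384/102)·f/(1−f) ≈ 1.255 μg/mL.
Difference ≈ 2.063 − 1.255 ≈ 0.808 μg/mL.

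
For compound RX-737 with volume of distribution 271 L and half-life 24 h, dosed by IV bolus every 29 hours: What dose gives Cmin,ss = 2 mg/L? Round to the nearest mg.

τ/t½ = 29/24 ≈ 1.2083, so f = (1/2)^(29/24) ≈ 0.432768.
Cmin,ss = (D/Vd)·f/(1−f), so D = Cmin,ss·Vd·(1−f)/f.
D = 2 × 271 × (1−f)/f ≈ 2 × 271 × 1.31071 ≈ 710.40 mg.

710 mg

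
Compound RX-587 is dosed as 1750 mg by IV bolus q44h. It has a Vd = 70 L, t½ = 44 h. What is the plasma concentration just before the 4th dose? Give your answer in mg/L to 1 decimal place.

f = (1/2)^(τ/t½) = (1/2)^(44/44) ≈ 0.5000.
C₀ = D/Vd = 1750/70 ≈ 25.000 mg/L.
Before the 4th dose, 3 doses have been given. Superposition: Cmin = C₀·(f + f² + … + f^3).
≈ 25.000 × (0.5000 + 0.2500 + 0.1250) ≈ 25.000 × 0.8750 ≈ 21.875 mg/L.

21.9 mg/L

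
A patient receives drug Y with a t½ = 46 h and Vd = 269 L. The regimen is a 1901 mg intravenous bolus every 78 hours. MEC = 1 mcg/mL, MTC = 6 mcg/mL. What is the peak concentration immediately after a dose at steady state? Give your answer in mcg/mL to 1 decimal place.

k = ln2/t½ = ln2/46 ≈ 0.015068 h⁻¹; fraction remaining f = e^(−kτ) = e^(−0.015068×78) ≈ 0.3087.
Accumulation ratio R = 1/(1 − f) ≈ 1/0.6913 ≈ 1.4465.
Each bolus raises the concentration by D/Vd = 1901/269 ≈ 7.067 mcg/mL.
Steady-state peak Cmax,ss = C₀·R ≈ 7.067 × 1.4465 ≈ 10.222 mcg/mL.
Peak 10.2 mcg/mL vs MTC 6 mcg/mL: exceeds toxic threshold.

10.2 mcg/mL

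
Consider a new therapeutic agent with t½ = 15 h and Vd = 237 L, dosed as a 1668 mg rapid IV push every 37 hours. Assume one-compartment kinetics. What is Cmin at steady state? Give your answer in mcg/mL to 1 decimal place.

1.6 mcg/mL

k = ln2/t½ = ln2/15 ≈ 0.046210 h⁻¹; fraction remaining f = e^(−kτ) = e^(−0.046210×37) ≈ 0.1809.
At steady state, accumulation factor R = 1/(1 − e^(−kτ)) ≈ 1.2209.
Each bolus raises the concentration by D/Vd = 1668/237 ≈ 7.038 mcg/mL.
Cmax,ss = C₀/(1 − f) ≈ 7.038/0.8191 ≈ 8.592 mcg/mL.
One interval later, Cmin,ss = Cmax,ss·e^(−kτ) ≈ 8.592 × 0.1809 ≈ 1.554 mcg/mL.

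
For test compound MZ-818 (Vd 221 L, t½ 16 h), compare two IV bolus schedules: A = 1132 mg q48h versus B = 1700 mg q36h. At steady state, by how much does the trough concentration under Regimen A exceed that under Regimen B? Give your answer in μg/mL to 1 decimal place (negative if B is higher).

Regimen A: f = (1/2)^(48/16) ≈ 0.1250; Cmin,ss = (1132/221)·f/(1−f) ≈ 0.732 μg/mL.
Regimen B: f = (1/2)^(36/16) ≈ 0.2102; Cmin,ss = (1700/221)·f/(1−f) ≈ 2.047 μg/mL.
Difference ≈ 0.732 − 2.047 ≈ -1.315 μg/mL.

-1.3 μg/mL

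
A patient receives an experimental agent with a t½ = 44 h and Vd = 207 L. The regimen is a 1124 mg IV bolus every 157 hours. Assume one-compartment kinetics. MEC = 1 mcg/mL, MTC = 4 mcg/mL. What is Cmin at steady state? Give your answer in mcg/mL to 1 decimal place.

τ/t½ = 157/44 ≈ 3.5682, so fraction remaining f = (1/2)^(157/44) ≈ 0.0843.
Accumulation ratio R = 1/(1 − f) ≈ 1/0.9157 ≈ 1.0921.
Each bolus raises the concentration by D/Vd = 1124/207 ≈ 5.430 mcg/mL.
Cmax,ss = C₀/(1 − f) ≈ 5.430/0.9157 ≈ 5.930 mcg/mL.
Steady-state trough Cmin,ss = Cmax,ss·f ≈ 5.930 × 0.0843 ≈ 0.500 mcg/mL.
Trough 0.5 mcg/mL vs MEC 1 mcg/mL: subtherapeutic.

0.5 mcg/mL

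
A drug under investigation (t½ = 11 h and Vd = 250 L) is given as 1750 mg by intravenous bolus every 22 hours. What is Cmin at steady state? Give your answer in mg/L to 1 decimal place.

The dosing interval is 2 half-lives, so f = 2^(−2) = 0.25.
At steady state, R = 1/(1 − 0.25) = 4/3.
Single-dose peak C₀ = D/Vd = 1750/250 = 7 mg/L.
Steady-state peak Cmax,ss = C₀·R = 7 × 4/3 ≈ 9.333 mg/L.
Steady-state trough Cmin,ss = Cmax,ss·f ≈ 9.333 × 0.25 ≈ 2.333 mg/L.

2.3 mg/L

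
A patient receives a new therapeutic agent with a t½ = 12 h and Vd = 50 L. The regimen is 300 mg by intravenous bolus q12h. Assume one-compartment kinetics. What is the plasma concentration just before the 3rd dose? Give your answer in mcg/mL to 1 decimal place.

4.5 mcg/mL

f = (1/2)^(τ/t½) = (1/2)^(12/12) ≈ 0.5000.
C₀ = D/Vd = 300/50 ≈ 6.000 mcg/mL.
Before the 3rd dose, 2 doses have been given. Superposition: Cmin = C₀·(f + f²).
≈ 6.000 × (0.5000 + 0.2500) ≈ 6.000 × 0.7500 ≈ 4.500 mcg/mL.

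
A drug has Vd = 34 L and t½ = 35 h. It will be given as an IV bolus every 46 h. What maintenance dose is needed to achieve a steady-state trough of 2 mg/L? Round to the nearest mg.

τ/t½ = 46/35 ≈ 1.3143, so f = (1/2)^(46/35) ≈ 0.402125.
Cmin,ss = (D/Vd)·f/(1−f), so D = Cmin,ss·Vd·(1−f)/f.
D = 2 × 34 × (1−f)/f ≈ 2 × 34 × 1.48679 ≈ 101.10 mg.

101 mg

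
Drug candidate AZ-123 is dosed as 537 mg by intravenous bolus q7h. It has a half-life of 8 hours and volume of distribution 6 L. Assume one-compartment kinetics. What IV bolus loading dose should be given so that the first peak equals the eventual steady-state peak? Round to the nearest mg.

f = (1/2)^(7/8) ≈ 0.545254; accumulation ratio R = 1/(1−f) ≈ 2.19903.
Loading dose to hit Cmax,ss on first dose: D_load = D_maint·R ≈ 537 × 2.19903 ≈ 1180.88 mg.

1181 mg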